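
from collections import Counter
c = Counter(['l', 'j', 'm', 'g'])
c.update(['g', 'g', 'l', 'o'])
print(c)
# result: Counter({'g': 3, 'l': 2, 'j': 1, 'm': 1, 'o': 1})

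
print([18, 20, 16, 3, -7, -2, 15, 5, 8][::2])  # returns [18, 16, -7, 15, 8]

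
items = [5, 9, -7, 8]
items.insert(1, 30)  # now [5, 30, 9, -7, 8]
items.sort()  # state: [-7, 5, 8, 9, 30]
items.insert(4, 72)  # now [-7, 5, 8, 9, 72, 30]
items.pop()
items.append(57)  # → [-7, 5, 8, 9, 72, 57]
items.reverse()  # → [57, 72, 9, 8, 5, -7]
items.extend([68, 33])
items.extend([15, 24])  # [57, 72, 9, 8, 5, -7, 68, 33, 15, 24]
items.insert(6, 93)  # [57, 72, 9, 8, 5, -7, 93, 68, 33, 15, 24]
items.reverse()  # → [24, 15, 33, 68, 93, -7, 5, 8, 9, 72, 57]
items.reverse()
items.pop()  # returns 24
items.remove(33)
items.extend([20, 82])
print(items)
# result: [57, 72, 9, 8, 5, -7, 93, 68, 15, 20, 82]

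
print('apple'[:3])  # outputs app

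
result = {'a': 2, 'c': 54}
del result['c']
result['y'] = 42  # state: {'a': 2, 'y': 42}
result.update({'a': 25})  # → {'a': 25, 'y': 42}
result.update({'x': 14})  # {'a': 25, 'y': 42, 'x': 14}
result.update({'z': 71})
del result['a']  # {'y': 42, 'x': 14, 'z': 71}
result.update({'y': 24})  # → {'y': 24, 'x': 14, 'z': 71}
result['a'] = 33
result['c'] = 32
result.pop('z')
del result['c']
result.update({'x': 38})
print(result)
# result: {'y': 24, 'x': 38, 'a': 33}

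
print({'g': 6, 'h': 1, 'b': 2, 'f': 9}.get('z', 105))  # 105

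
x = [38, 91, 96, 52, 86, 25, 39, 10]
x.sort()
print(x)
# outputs [10, 25, 38, 39, 52, 86, 91, 96]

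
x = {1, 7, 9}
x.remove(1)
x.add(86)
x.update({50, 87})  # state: {7, 9, 50, 86, 87}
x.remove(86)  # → {7, 9, 50, 87}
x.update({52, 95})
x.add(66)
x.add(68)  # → {7, 9, 50, 52, 66, 68, 87, 95}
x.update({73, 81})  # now {7, 9, 50, 52, 66, 68, 73, 81, 87, 95}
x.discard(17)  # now {7, 9, 50, 52, 66, 68, 73, 81, 87, 95}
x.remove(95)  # {7, 9, 50, 52, 66, 68, 73, 81, 87}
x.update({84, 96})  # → {7, 9, 50, 52, 66, 68, 73, 81, 84, 87, 96}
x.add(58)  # {7, 9, 50, 52, 58, 66, 68, 73, 81, 84, 87, 96}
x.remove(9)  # {7, 50, 52, 58, 66, 68, 73, 81, 84, 87, 96}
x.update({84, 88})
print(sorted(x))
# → [7, 50, 52, 58, 66, 68, 73, 81, 84, 87, 88, 96]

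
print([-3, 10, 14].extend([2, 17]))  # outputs None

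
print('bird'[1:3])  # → ir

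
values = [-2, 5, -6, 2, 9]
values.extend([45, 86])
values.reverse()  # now [86, 45, 9, 2, -6, 5, -2]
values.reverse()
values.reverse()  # [86, 45, 9, 2, -6, 5, -2]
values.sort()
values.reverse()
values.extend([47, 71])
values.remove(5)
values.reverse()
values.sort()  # [-6, -2, 2, 9, 45, 47, 71, 86]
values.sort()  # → [-6, -2, 2, 9, 45, 47, 71, 86]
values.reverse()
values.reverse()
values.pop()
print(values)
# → [-6, -2, 2, 9, 45, 47, 71]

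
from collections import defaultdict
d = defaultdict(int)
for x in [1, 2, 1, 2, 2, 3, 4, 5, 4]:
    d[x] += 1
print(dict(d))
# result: {1: 2, 2: 3, 3: 1, 4: 2, 5: 1}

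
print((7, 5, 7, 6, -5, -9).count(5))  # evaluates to 1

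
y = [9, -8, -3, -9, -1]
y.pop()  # -1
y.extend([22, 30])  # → [9, -8, -3, -9, 22, 30]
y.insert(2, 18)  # [9, -8, 18, -3, -9, 22, 30]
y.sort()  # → [-9, -8, -3, 9, 18, 22, 30]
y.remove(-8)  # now [-9, -3, 9, 18, 22, 30]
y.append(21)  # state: [-9, -3, 9, 18, 22, 30, 21]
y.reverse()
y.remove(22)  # [21, 30, 18, 9, -3, -9]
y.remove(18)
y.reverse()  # [-9, -3, 9, 30, 21]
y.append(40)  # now [-9, -3, 9, 30, 21, 40]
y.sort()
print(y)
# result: [-9, -3, 9, 21, 30, 40]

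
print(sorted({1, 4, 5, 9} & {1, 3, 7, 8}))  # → [1]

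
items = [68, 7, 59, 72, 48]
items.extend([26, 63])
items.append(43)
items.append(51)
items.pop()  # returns 51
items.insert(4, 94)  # [68, 7, 59, 72, 94, 48, 26, 63, 43]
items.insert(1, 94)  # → [68, 94, 7, 59, 72, 94, 48, 26, 63, 43]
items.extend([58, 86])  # [68, 94, 7, 59, 72, 94, 48, 26, 63, 43, 58, 86]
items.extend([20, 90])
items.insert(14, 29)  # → [68, 94, 7, 59, 72, 94, 48, 26, 63, 43, 58, 86, 20, 90, 29]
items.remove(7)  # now [68, 94, 59, 72, 94, 48, 26, 63, 43, 58, 86, 20, 90, 29]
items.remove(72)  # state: [68, 94, 59, 94, 48, 26, 63, 43, 58, 86, 20, 90, 29]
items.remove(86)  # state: [68, 94, 59, 94, 48, 26, 63, 43, 58, 20, 90, 29]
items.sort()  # [20, 26, 29, 43, 48, 58, 59, 63, 68, 90, 94, 94]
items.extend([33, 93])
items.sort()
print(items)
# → [20, 26, 29, 33, 43, 48, 58, 59, 63, 68, 90, 93, 94, 94]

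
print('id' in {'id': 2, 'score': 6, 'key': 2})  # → True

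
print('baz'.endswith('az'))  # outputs True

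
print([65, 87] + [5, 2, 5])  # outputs [65, 87, 5, 2, 5]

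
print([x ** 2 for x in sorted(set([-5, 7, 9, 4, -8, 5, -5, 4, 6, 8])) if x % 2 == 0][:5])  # [64, 16, 36, 64]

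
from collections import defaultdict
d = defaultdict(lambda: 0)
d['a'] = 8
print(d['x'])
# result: 0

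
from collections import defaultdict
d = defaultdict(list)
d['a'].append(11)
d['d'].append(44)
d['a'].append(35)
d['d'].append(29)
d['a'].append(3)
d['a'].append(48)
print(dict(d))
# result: {'a': [11, 35, 3, 48], 'd': [44, 29]}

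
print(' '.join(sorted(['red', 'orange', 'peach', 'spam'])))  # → orange peach red spam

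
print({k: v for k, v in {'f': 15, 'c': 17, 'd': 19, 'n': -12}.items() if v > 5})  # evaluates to {'f': 15, 'c': 17, 'd': 19}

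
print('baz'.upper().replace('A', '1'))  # B1Z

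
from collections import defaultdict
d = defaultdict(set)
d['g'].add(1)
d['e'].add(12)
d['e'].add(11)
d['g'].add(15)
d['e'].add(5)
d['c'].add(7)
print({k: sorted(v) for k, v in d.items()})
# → {'g': [1, 15], 'e': [5, 11, 12], 'c': [7]}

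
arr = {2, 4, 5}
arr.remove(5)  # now {2, 4}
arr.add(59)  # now {2, 4, 59}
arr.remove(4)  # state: {2, 59}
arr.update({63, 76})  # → {2, 59, 63, 76}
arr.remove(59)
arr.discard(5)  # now {2, 63, 76}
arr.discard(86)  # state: {2, 63, 76}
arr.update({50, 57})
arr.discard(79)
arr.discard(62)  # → {2, 50, 57, 63, 76}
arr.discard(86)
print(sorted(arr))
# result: [2, 50, 57, 63, 76]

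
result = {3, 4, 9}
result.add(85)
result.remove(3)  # {4, 9, 85}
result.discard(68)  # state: {4, 9, 85}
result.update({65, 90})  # {4, 9, 65, 85, 90}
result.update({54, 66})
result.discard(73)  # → {4, 9, 54, 65, 66, 85, 90}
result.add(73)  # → {4, 9, 54, 65, 66, 73, 85, 90}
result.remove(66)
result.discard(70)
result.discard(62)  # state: {4, 9, 54, 65, 73, 85, 90}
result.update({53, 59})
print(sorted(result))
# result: [4, 9, 53, 54, 59, 65, 73, 85, 90]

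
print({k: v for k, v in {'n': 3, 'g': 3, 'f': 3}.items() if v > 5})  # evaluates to {}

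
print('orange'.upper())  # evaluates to ORANGE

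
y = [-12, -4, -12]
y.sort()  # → [-12, -12, -4]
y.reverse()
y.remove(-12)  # [-4, -12]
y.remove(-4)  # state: [-12]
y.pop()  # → -12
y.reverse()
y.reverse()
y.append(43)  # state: [43]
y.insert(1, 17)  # [43, 17]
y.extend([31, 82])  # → [43, 17, 31, 82]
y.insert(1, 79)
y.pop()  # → 82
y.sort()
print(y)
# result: [17, 31, 43, 79]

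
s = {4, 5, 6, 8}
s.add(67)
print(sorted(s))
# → [4, 5, 6, 8, 67]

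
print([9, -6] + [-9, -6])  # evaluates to [9, -6, -9, -6]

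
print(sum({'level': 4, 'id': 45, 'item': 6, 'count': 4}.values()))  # 59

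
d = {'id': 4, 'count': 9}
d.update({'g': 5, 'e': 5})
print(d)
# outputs {'id': 4, 'count': 9, 'g': 5, 'e': 5}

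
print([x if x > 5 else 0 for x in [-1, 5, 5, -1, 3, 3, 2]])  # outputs [0, 0, 0, 0, 0, 0, 0]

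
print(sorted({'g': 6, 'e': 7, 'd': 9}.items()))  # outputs [('d', 9), ('e', 7), ('g', 6)]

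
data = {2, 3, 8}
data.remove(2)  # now {3, 8}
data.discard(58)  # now {3, 8}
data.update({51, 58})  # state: {3, 8, 51, 58}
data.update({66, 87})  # {3, 8, 51, 58, 66, 87}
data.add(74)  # {3, 8, 51, 58, 66, 74, 87}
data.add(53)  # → {3, 8, 51, 53, 58, 66, 74, 87}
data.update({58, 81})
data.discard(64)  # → {3, 8, 51, 53, 58, 66, 74, 81, 87}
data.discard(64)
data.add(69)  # {3, 8, 51, 53, 58, 66, 69, 74, 81, 87}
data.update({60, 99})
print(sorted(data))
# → [3, 8, 51, 53, 58, 60, 66, 69, 74, 81, 87, 99]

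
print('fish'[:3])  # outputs fis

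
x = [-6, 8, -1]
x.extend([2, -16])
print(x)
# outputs [-6, 8, -1, 2, -16]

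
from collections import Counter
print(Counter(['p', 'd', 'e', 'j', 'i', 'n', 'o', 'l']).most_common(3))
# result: [('p', 1), ('d', 1), ('e', 1)]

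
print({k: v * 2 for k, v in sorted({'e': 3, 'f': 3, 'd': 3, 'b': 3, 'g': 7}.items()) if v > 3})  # {'g': 14}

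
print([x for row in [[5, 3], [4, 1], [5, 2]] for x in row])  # [5, 3, 4, 1, 5, 2]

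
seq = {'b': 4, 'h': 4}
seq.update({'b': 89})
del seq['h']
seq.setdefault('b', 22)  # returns 89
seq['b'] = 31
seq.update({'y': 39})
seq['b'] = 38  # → {'b': 38, 'y': 39}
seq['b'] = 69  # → {'b': 69, 'y': 39}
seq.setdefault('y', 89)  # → 39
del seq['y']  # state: {'b': 69}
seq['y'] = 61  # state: {'b': 69, 'y': 61}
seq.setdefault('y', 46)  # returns 61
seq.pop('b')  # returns 69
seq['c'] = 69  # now {'y': 61, 'c': 69}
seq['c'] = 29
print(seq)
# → {'y': 61, 'c': 29}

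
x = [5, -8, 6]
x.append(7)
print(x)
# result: [5, -8, 6, 7]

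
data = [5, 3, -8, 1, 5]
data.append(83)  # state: [5, 3, -8, 1, 5, 83]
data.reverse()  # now [83, 5, 1, -8, 3, 5]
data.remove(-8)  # [83, 5, 1, 3, 5]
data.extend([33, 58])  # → [83, 5, 1, 3, 5, 33, 58]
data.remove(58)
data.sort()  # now [1, 3, 5, 5, 33, 83]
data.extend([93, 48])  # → [1, 3, 5, 5, 33, 83, 93, 48]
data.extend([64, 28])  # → [1, 3, 5, 5, 33, 83, 93, 48, 64, 28]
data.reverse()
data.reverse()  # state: [1, 3, 5, 5, 33, 83, 93, 48, 64, 28]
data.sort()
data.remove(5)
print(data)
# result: [1, 3, 5, 28, 33, 48, 64, 83, 93]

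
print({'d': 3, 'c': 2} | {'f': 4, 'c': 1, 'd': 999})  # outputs {'d': 999, 'c': 1, 'f': 4}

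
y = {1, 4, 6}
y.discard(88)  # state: {1, 4, 6}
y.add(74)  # {1, 4, 6, 74}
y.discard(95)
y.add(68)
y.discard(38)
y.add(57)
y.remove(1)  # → {4, 6, 57, 68, 74}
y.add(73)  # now {4, 6, 57, 68, 73, 74}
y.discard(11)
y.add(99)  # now {4, 6, 57, 68, 73, 74, 99}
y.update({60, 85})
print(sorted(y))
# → [4, 6, 57, 60, 68, 73, 74, 85, 99]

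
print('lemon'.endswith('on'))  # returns True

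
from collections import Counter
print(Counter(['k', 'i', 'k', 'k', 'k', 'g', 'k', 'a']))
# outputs Counter({'k': 5, 'i': 1, 'g': 1, 'a': 1})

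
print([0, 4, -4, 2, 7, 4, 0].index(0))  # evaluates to 0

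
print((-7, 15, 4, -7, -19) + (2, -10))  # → (-7, 15, 4, -7, -19, 2, -10)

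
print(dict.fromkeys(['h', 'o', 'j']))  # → {'h': None, 'o': None, 'j': None}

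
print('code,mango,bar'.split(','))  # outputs ['code', 'mango', 'bar']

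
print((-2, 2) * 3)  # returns (-2, 2, -2, 2, -2, 2)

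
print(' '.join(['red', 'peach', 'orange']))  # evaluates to red peach orange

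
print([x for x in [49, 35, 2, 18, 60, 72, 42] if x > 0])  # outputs [49, 35, 2, 18, 60, 72, 42]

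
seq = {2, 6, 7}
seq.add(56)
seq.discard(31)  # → {2, 6, 7, 56}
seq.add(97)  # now {2, 6, 7, 56, 97}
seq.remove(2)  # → {6, 7, 56, 97}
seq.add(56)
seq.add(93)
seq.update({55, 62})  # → {6, 7, 55, 56, 62, 93, 97}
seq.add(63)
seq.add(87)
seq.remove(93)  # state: {6, 7, 55, 56, 62, 63, 87, 97}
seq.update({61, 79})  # {6, 7, 55, 56, 61, 62, 63, 79, 87, 97}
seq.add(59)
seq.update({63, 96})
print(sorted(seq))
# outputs [6, 7, 55, 56, 59, 61, 62, 63, 79, 87, 96, 97]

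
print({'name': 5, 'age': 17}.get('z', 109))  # 109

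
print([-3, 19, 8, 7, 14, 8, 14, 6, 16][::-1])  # [16, 6, 14, 8, 14, 7, 8, 19, -3]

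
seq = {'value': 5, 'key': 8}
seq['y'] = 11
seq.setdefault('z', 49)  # 49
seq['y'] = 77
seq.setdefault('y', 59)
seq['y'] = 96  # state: {'value': 5, 'key': 8, 'y': 96, 'z': 49}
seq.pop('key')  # 8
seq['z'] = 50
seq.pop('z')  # 50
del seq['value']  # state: {'y': 96}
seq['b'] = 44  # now {'y': 96, 'b': 44}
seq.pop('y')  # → 96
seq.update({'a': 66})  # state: {'b': 44, 'a': 66}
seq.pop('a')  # 66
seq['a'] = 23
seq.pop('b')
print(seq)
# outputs {'a': 23}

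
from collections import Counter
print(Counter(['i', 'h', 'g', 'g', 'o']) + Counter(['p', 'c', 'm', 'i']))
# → Counter({'i': 2, 'g': 2, 'h': 1, 'o': 1, 'p': 1, 'c': 1, 'm': 1})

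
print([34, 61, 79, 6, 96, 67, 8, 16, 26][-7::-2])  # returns [79, 34]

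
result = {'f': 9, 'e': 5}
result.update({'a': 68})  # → {'f': 9, 'e': 5, 'a': 68}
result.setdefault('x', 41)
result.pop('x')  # 41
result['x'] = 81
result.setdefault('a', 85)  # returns 68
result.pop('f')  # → 9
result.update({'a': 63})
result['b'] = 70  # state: {'e': 5, 'a': 63, 'x': 81, 'b': 70}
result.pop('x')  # 81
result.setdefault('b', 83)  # 70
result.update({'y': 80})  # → {'e': 5, 'a': 63, 'b': 70, 'y': 80}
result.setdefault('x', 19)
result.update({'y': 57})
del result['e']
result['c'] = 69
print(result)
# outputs {'a': 63, 'b': 70, 'y': 57, 'x': 19, 'c': 69}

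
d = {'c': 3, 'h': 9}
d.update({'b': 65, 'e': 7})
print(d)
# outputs {'c': 3, 'h': 9, 'b': 65, 'e': 7}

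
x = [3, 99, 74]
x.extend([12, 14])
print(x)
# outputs [3, 99, 74, 12, 14]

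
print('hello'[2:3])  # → l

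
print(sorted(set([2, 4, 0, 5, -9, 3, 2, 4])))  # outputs [-9, 0, 2, 3, 4, 5]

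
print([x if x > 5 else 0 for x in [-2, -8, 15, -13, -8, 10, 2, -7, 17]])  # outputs [0, 0, 15, 0, 0, 10, 0, 0, 17]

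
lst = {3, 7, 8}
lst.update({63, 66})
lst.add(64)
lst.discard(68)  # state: {3, 7, 8, 63, 64, 66}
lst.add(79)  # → {3, 7, 8, 63, 64, 66, 79}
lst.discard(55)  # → {3, 7, 8, 63, 64, 66, 79}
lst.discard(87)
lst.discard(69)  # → {3, 7, 8, 63, 64, 66, 79}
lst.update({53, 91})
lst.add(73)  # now {3, 7, 8, 53, 63, 64, 66, 73, 79, 91}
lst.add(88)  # {3, 7, 8, 53, 63, 64, 66, 73, 79, 88, 91}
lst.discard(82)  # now {3, 7, 8, 53, 63, 64, 66, 73, 79, 88, 91}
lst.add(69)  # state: {3, 7, 8, 53, 63, 64, 66, 69, 73, 79, 88, 91}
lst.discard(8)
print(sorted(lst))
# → [3, 7, 53, 63, 64, 66, 69, 73, 79, 88, 91]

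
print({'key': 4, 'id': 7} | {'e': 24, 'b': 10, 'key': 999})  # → {'key': 999, 'id': 7, 'e': 24, 'b': 10}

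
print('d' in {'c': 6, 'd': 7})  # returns True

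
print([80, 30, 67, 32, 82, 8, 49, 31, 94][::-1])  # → [94, 31, 49, 8, 82, 32, 67, 30, 80]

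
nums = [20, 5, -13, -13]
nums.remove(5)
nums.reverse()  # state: [-13, -13, 20]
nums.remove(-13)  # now [-13, 20]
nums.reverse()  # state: [20, -13]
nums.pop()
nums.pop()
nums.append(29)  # [29]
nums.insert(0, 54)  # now [54, 29]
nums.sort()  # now [29, 54]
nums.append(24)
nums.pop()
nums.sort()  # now [29, 54]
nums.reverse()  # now [54, 29]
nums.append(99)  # [54, 29, 99]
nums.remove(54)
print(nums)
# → [29, 99]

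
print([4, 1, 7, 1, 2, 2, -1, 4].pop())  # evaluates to 4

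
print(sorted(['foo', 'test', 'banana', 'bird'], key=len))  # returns ['foo', 'test', 'bird', 'banana']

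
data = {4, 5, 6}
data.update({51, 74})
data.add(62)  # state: {4, 5, 6, 51, 62, 74}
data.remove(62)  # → {4, 5, 6, 51, 74}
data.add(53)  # {4, 5, 6, 51, 53, 74}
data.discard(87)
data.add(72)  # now {4, 5, 6, 51, 53, 72, 74}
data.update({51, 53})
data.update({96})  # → {4, 5, 6, 51, 53, 72, 74, 96}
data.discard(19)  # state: {4, 5, 6, 51, 53, 72, 74, 96}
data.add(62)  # {4, 5, 6, 51, 53, 62, 72, 74, 96}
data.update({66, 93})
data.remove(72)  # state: {4, 5, 6, 51, 53, 62, 66, 74, 93, 96}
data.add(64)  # {4, 5, 6, 51, 53, 62, 64, 66, 74, 93, 96}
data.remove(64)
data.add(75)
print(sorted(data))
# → [4, 5, 6, 51, 53, 62, 66, 74, 75, 93, 96]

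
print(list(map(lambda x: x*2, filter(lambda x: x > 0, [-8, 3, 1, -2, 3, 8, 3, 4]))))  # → [6, 2, 6, 16, 6, 8]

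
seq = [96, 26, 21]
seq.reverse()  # [21, 26, 96]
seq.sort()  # [21, 26, 96]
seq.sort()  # [21, 26, 96]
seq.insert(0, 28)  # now [28, 21, 26, 96]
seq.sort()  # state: [21, 26, 28, 96]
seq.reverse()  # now [96, 28, 26, 21]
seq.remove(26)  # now [96, 28, 21]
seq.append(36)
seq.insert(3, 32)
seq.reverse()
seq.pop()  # 96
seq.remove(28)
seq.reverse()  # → [21, 32, 36]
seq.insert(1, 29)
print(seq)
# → [21, 29, 32, 36]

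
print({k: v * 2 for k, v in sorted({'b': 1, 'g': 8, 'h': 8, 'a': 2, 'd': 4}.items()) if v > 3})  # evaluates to {'d': 8, 'g': 16, 'h': 16}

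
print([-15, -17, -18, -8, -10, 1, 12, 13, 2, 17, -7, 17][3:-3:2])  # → [-8, 1, 13]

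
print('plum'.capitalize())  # Plum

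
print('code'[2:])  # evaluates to de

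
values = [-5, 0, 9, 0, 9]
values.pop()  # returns 9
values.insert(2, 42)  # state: [-5, 0, 42, 9, 0]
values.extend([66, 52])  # [-5, 0, 42, 9, 0, 66, 52]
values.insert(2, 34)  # [-5, 0, 34, 42, 9, 0, 66, 52]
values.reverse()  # [52, 66, 0, 9, 42, 34, 0, -5]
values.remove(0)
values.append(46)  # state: [52, 66, 9, 42, 34, 0, -5, 46]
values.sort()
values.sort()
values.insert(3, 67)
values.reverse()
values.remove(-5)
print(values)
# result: [66, 52, 46, 42, 34, 67, 9, 0]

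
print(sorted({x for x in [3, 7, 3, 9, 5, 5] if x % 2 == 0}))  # []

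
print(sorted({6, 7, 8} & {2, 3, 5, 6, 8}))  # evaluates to [6, 8]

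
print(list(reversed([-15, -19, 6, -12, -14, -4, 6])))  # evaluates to [6, -4, -14, -12, 6, -19, -15]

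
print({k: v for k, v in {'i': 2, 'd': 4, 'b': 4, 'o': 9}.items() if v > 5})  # {'o': 9}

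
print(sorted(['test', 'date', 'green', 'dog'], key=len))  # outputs ['dog', 'test', 'date', 'green']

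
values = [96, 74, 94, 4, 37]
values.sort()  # [4, 37, 74, 94, 96]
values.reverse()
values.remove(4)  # [96, 94, 74, 37]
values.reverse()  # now [37, 74, 94, 96]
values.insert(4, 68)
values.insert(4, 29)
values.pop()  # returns 68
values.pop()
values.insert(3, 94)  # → [37, 74, 94, 94, 96]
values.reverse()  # [96, 94, 94, 74, 37]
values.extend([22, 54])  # [96, 94, 94, 74, 37, 22, 54]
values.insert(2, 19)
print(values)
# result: [96, 94, 19, 94, 74, 37, 22, 54]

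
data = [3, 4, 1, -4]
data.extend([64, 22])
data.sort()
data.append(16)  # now [-4, 1, 3, 4, 22, 64, 16]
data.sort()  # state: [-4, 1, 3, 4, 16, 22, 64]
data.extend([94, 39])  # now [-4, 1, 3, 4, 16, 22, 64, 94, 39]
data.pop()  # 39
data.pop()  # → 94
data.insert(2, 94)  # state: [-4, 1, 94, 3, 4, 16, 22, 64]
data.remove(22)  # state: [-4, 1, 94, 3, 4, 16, 64]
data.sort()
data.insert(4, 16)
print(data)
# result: [-4, 1, 3, 4, 16, 16, 64, 94]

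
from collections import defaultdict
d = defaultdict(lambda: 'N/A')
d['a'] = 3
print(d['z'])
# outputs N/A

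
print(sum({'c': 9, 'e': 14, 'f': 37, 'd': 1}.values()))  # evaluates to 61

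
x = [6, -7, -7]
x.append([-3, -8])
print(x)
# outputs [6, -7, -7, [-3, -8]]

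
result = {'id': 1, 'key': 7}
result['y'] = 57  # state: {'id': 1, 'key': 7, 'y': 57}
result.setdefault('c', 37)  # 37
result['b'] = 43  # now {'id': 1, 'key': 7, 'y': 57, 'c': 37, 'b': 43}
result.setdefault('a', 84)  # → 84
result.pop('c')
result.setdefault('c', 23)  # 23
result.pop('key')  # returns 7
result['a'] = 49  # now {'id': 1, 'y': 57, 'b': 43, 'a': 49, 'c': 23}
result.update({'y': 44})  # {'id': 1, 'y': 44, 'b': 43, 'a': 49, 'c': 23}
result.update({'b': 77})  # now {'id': 1, 'y': 44, 'b': 77, 'a': 49, 'c': 23}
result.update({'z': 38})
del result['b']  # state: {'id': 1, 'y': 44, 'a': 49, 'c': 23, 'z': 38}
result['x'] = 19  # {'id': 1, 'y': 44, 'a': 49, 'c': 23, 'z': 38, 'x': 19}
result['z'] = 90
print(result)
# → {'id': 1, 'y': 44, 'a': 49, 'c': 23, 'z': 90, 'x': 19}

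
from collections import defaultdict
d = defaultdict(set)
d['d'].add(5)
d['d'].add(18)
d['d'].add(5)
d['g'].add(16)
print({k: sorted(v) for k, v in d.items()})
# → {'d': [5, 18], 'g': [16]}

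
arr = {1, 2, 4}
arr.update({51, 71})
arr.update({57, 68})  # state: {1, 2, 4, 51, 57, 68, 71}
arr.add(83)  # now {1, 2, 4, 51, 57, 68, 71, 83}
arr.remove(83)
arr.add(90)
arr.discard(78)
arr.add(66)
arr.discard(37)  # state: {1, 2, 4, 51, 57, 66, 68, 71, 90}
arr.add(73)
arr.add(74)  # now {1, 2, 4, 51, 57, 66, 68, 71, 73, 74, 90}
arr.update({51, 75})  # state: {1, 2, 4, 51, 57, 66, 68, 71, 73, 74, 75, 90}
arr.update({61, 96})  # {1, 2, 4, 51, 57, 61, 66, 68, 71, 73, 74, 75, 90, 96}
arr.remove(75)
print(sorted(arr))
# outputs [1, 2, 4, 51, 57, 61, 66, 68, 71, 73, 74, 90, 96]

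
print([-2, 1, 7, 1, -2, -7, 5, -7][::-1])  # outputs [-7, 5, -7, -2, 1, 7, 1, -2]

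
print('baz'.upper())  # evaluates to BAZ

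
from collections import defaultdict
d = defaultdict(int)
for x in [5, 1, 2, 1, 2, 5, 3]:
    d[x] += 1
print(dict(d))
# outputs {5: 2, 1: 2, 2: 2, 3: 1}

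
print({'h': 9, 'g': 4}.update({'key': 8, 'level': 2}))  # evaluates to None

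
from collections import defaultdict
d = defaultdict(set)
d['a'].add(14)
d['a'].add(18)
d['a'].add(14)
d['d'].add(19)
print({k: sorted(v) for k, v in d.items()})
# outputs {'a': [14, 18], 'd': [19]}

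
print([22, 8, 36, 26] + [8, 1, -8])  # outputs [22, 8, 36, 26, 8, 1, -8]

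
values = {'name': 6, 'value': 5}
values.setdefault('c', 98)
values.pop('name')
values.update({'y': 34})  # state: {'value': 5, 'c': 98, 'y': 34}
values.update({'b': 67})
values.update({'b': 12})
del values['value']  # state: {'c': 98, 'y': 34, 'b': 12}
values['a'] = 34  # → {'c': 98, 'y': 34, 'b': 12, 'a': 34}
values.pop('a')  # 34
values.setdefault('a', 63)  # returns 63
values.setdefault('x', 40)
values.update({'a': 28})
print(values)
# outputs {'c': 98, 'y': 34, 'b': 12, 'a': 28, 'x': 40}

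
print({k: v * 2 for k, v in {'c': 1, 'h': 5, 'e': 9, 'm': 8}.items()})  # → {'c': 2, 'h': 10, 'e': 18, 'm': 16}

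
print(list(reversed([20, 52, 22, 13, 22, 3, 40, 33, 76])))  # [76, 33, 40, 3, 22, 13, 22, 52, 20]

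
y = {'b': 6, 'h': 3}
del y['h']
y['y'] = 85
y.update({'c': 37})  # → {'b': 6, 'y': 85, 'c': 37}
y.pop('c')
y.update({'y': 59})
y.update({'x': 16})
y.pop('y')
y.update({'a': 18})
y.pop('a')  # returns 18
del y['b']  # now {'x': 16}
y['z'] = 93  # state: {'x': 16, 'z': 93}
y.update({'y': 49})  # {'x': 16, 'z': 93, 'y': 49}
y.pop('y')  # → 49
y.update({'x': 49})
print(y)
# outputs {'x': 49, 'z': 93}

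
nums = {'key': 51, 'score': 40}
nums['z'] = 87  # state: {'key': 51, 'score': 40, 'z': 87}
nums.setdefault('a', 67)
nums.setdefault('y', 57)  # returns 57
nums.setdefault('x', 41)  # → 41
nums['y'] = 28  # {'key': 51, 'score': 40, 'z': 87, 'a': 67, 'y': 28, 'x': 41}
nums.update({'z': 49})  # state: {'key': 51, 'score': 40, 'z': 49, 'a': 67, 'y': 28, 'x': 41}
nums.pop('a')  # 67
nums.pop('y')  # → 28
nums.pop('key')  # 51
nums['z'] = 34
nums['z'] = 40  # {'score': 40, 'z': 40, 'x': 41}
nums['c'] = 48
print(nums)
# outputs {'score': 40, 'z': 40, 'x': 41, 'c': 48}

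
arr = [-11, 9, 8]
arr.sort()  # [-11, 8, 9]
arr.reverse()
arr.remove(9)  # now [8, -11]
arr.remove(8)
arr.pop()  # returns -11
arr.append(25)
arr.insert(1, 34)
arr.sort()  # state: [25, 34]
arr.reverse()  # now [34, 25]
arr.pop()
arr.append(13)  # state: [34, 13]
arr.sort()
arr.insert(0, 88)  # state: [88, 13, 34]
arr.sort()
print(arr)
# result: [13, 34, 88]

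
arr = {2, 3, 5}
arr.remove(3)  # {2, 5}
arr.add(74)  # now {2, 5, 74}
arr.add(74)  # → {2, 5, 74}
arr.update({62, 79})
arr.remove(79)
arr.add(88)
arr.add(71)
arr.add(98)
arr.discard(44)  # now {2, 5, 62, 71, 74, 88, 98}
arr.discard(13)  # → {2, 5, 62, 71, 74, 88, 98}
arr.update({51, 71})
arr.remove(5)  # {2, 51, 62, 71, 74, 88, 98}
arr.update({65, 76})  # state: {2, 51, 62, 65, 71, 74, 76, 88, 98}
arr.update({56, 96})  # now {2, 51, 56, 62, 65, 71, 74, 76, 88, 96, 98}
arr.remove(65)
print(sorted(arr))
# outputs [2, 51, 56, 62, 71, 74, 76, 88, 96, 98]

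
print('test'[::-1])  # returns tset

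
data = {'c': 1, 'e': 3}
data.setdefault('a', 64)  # 64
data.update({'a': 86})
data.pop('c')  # 1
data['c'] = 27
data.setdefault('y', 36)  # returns 36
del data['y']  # {'e': 3, 'a': 86, 'c': 27}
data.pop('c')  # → 27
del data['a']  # {'e': 3}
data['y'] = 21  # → {'e': 3, 'y': 21}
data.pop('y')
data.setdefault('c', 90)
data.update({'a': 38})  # {'e': 3, 'c': 90, 'a': 38}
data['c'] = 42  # {'e': 3, 'c': 42, 'a': 38}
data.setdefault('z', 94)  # 94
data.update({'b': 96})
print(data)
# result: {'e': 3, 'c': 42, 'a': 38, 'z': 94, 'b': 96}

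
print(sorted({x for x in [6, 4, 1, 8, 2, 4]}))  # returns [1, 2, 4, 6, 8]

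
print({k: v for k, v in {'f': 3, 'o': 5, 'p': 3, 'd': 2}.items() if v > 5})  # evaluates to {}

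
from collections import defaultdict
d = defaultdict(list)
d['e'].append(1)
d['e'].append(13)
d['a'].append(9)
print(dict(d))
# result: {'e': [1, 13], 'a': [9]}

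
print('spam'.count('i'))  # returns 0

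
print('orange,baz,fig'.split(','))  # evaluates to ['orange', 'baz', 'fig']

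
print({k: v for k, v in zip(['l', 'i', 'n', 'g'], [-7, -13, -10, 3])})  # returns {'l': -7, 'i': -13, 'n': -10, 'g': 3}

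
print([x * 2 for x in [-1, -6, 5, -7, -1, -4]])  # [-2, -12, 10, -14, -2, -8]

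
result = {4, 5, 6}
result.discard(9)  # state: {4, 5, 6}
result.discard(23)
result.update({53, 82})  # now {4, 5, 6, 53, 82}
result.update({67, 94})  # {4, 5, 6, 53, 67, 82, 94}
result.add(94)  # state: {4, 5, 6, 53, 67, 82, 94}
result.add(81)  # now {4, 5, 6, 53, 67, 81, 82, 94}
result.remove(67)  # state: {4, 5, 6, 53, 81, 82, 94}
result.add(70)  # {4, 5, 6, 53, 70, 81, 82, 94}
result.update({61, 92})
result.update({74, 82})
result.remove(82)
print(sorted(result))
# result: [4, 5, 6, 53, 61, 70, 74, 81, 92, 94]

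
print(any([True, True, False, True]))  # True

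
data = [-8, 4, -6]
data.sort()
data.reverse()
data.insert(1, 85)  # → [4, 85, -6, -8]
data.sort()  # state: [-8, -6, 4, 85]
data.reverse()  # [85, 4, -6, -8]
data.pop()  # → -8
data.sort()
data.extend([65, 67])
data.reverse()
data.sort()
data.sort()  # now [-6, 4, 65, 67, 85]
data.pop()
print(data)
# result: [-6, 4, 65, 67]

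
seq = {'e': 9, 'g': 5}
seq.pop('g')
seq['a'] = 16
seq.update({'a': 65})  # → {'e': 9, 'a': 65}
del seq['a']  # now {'e': 9}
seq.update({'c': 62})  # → {'e': 9, 'c': 62}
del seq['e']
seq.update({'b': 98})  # {'c': 62, 'b': 98}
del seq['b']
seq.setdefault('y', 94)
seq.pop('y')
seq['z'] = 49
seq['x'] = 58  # {'c': 62, 'z': 49, 'x': 58}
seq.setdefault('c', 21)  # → 62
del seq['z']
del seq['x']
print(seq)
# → {'c': 62}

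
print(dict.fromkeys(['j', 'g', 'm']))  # {'j': None, 'g': None, 'm': None}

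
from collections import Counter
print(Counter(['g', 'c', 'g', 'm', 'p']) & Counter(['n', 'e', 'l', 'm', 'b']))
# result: Counter({'m': 1})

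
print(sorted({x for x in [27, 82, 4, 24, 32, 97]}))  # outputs [4, 24, 27, 32, 82, 97]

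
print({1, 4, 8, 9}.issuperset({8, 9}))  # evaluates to True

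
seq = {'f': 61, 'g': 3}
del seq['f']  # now {'g': 3}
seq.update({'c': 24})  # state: {'g': 3, 'c': 24}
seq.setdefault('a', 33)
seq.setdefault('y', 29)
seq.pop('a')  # 33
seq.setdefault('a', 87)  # 87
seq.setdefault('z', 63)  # 63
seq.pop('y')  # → 29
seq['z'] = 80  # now {'g': 3, 'c': 24, 'a': 87, 'z': 80}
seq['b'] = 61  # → {'g': 3, 'c': 24, 'a': 87, 'z': 80, 'b': 61}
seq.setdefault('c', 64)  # 24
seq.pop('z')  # 80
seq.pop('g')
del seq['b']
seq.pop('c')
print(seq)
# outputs {'a': 87}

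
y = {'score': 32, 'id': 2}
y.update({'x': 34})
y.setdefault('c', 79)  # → 79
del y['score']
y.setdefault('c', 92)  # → 79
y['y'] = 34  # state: {'id': 2, 'x': 34, 'c': 79, 'y': 34}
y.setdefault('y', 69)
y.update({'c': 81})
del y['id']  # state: {'x': 34, 'c': 81, 'y': 34}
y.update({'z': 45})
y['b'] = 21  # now {'x': 34, 'c': 81, 'y': 34, 'z': 45, 'b': 21}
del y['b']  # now {'x': 34, 'c': 81, 'y': 34, 'z': 45}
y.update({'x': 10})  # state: {'x': 10, 'c': 81, 'y': 34, 'z': 45}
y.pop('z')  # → 45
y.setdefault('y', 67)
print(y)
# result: {'x': 10, 'c': 81, 'y': 34}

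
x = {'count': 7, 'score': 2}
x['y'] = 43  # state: {'count': 7, 'score': 2, 'y': 43}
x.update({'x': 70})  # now {'count': 7, 'score': 2, 'y': 43, 'x': 70}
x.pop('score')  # 2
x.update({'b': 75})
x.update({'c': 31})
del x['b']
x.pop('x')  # 70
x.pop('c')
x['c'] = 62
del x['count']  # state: {'y': 43, 'c': 62}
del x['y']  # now {'c': 62}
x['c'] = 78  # {'c': 78}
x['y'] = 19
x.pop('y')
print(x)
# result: {'c': 78}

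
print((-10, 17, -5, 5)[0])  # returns -10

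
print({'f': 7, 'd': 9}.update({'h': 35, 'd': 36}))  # None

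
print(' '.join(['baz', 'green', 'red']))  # baz green red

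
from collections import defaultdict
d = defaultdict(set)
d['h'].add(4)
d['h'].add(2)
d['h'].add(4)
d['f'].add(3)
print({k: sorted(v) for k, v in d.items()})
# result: {'h': [2, 4], 'f': [3]}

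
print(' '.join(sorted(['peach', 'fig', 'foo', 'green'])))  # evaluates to fig foo green peach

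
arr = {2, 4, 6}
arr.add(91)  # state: {2, 4, 6, 91}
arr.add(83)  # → {2, 4, 6, 83, 91}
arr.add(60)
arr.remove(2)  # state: {4, 6, 60, 83, 91}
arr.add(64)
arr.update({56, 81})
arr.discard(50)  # {4, 6, 56, 60, 64, 81, 83, 91}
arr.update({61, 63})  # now {4, 6, 56, 60, 61, 63, 64, 81, 83, 91}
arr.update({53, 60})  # {4, 6, 53, 56, 60, 61, 63, 64, 81, 83, 91}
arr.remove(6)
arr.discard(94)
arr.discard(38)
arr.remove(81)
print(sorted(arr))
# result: [4, 53, 56, 60, 61, 63, 64, 83, 91]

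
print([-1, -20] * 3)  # [-1, -20, -1, -20, -1, -20]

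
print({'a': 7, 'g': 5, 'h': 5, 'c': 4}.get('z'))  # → None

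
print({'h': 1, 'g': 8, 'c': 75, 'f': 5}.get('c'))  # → 75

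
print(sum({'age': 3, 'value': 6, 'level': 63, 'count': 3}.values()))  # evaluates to 75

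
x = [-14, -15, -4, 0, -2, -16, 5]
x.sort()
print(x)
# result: [-16, -15, -14, -4, -2, 0, 5]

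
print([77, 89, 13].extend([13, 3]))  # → None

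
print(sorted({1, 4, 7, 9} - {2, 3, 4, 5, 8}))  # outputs [1, 7, 9]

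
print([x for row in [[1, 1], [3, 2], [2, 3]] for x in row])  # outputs [1, 1, 3, 2, 2, 3]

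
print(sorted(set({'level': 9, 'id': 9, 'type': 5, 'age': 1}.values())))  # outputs [1, 5, 9]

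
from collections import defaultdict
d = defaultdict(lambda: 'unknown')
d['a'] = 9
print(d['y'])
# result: unknown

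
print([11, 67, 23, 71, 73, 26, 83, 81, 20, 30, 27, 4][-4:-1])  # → [20, 30, 27]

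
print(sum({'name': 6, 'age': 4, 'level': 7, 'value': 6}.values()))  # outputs 23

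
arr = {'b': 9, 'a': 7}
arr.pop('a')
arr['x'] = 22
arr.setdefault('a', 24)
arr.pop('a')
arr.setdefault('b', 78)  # 9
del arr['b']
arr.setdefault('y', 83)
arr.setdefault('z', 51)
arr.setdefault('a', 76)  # 76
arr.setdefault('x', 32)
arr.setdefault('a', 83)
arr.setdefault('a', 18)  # 76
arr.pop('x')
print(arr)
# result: {'y': 83, 'z': 51, 'a': 76}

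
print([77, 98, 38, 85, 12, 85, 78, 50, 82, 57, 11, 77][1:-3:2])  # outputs [98, 85, 85, 50]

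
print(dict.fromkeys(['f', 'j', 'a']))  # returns {'f': None, 'j': None, 'a': None}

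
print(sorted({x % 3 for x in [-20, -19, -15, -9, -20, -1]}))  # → [0, 1, 2]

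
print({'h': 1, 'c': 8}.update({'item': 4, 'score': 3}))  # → None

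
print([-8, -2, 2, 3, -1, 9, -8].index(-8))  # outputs 0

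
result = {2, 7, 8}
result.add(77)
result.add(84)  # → {2, 7, 8, 77, 84}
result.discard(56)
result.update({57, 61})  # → {2, 7, 8, 57, 61, 77, 84}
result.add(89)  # {2, 7, 8, 57, 61, 77, 84, 89}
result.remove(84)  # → {2, 7, 8, 57, 61, 77, 89}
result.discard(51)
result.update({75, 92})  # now {2, 7, 8, 57, 61, 75, 77, 89, 92}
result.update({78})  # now {2, 7, 8, 57, 61, 75, 77, 78, 89, 92}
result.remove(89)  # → {2, 7, 8, 57, 61, 75, 77, 78, 92}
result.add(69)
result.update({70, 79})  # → {2, 7, 8, 57, 61, 69, 70, 75, 77, 78, 79, 92}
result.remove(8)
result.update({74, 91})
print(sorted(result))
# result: [2, 7, 57, 61, 69, 70, 74, 75, 77, 78, 79, 91, 92]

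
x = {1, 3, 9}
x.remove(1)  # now {3, 9}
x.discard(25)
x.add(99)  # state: {3, 9, 99}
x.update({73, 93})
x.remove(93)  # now {3, 9, 73, 99}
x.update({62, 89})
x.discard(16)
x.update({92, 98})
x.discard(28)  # {3, 9, 62, 73, 89, 92, 98, 99}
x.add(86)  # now {3, 9, 62, 73, 86, 89, 92, 98, 99}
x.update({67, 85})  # {3, 9, 62, 67, 73, 85, 86, 89, 92, 98, 99}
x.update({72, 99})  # {3, 9, 62, 67, 72, 73, 85, 86, 89, 92, 98, 99}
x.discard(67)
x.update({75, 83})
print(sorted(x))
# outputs [3, 9, 62, 72, 73, 75, 83, 85, 86, 89, 92, 98, 99]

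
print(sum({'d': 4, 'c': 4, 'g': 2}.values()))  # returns 10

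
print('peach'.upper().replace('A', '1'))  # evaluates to PE1CH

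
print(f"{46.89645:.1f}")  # 46.9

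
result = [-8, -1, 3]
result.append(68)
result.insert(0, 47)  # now [47, -8, -1, 3, 68]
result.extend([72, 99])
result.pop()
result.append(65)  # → [47, -8, -1, 3, 68, 72, 65]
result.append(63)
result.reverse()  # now [63, 65, 72, 68, 3, -1, -8, 47]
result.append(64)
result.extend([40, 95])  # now [63, 65, 72, 68, 3, -1, -8, 47, 64, 40, 95]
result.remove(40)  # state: [63, 65, 72, 68, 3, -1, -8, 47, 64, 95]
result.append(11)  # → [63, 65, 72, 68, 3, -1, -8, 47, 64, 95, 11]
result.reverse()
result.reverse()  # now [63, 65, 72, 68, 3, -1, -8, 47, 64, 95, 11]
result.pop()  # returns 11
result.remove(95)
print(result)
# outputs [63, 65, 72, 68, 3, -1, -8, 47, 64]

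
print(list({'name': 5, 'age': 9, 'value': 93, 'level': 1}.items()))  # [('name', 5), ('age', 9), ('value', 93), ('level', 1)]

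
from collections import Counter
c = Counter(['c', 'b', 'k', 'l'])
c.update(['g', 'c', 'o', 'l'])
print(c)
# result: Counter({'c': 2, 'l': 2, 'b': 1, 'k': 1, 'g': 1, 'o': 1})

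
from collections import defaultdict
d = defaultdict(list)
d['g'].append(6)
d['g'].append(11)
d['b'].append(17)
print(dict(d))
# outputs {'g': [6, 11], 'b': [17]}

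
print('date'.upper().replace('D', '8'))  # 8ATE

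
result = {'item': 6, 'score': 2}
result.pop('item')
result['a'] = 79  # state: {'score': 2, 'a': 79}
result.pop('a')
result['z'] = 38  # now {'score': 2, 'z': 38}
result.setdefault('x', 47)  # 47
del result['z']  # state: {'score': 2, 'x': 47}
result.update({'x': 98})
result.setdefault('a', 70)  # 70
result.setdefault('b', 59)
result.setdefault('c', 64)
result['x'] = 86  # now {'score': 2, 'x': 86, 'a': 70, 'b': 59, 'c': 64}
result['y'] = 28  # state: {'score': 2, 'x': 86, 'a': 70, 'b': 59, 'c': 64, 'y': 28}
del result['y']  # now {'score': 2, 'x': 86, 'a': 70, 'b': 59, 'c': 64}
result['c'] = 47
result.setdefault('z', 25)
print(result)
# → {'score': 2, 'x': 86, 'a': 70, 'b': 59, 'c': 47, 'z': 25}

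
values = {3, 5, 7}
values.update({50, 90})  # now {3, 5, 7, 50, 90}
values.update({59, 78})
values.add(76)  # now {3, 5, 7, 50, 59, 76, 78, 90}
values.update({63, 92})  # {3, 5, 7, 50, 59, 63, 76, 78, 90, 92}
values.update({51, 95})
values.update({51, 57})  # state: {3, 5, 7, 50, 51, 57, 59, 63, 76, 78, 90, 92, 95}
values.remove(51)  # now {3, 5, 7, 50, 57, 59, 63, 76, 78, 90, 92, 95}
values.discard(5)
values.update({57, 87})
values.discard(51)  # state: {3, 7, 50, 57, 59, 63, 76, 78, 87, 90, 92, 95}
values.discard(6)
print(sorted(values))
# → [3, 7, 50, 57, 59, 63, 76, 78, 87, 90, 92, 95]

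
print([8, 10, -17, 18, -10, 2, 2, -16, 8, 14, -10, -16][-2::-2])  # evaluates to [-10, 8, 2, -10, -17, 8]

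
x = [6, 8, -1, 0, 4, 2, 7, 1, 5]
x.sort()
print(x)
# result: [-1, 0, 1, 2, 4, 5, 6, 7, 8]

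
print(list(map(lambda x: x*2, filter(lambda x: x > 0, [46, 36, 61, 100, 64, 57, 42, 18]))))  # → [92, 72, 122, 200, 128, 114, 84, 36]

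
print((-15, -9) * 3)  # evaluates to (-15, -9, -15, -9, -15, -9)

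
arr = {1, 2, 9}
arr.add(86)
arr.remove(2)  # {1, 9, 86}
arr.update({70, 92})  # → {1, 9, 70, 86, 92}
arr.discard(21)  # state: {1, 9, 70, 86, 92}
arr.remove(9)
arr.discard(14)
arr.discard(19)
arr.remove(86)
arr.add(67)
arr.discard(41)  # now {1, 67, 70, 92}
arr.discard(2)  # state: {1, 67, 70, 92}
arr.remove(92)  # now {1, 67, 70}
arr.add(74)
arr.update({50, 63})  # {1, 50, 63, 67, 70, 74}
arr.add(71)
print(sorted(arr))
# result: [1, 50, 63, 67, 70, 71, 74]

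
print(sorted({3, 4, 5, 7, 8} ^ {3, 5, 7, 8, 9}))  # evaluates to [4, 9]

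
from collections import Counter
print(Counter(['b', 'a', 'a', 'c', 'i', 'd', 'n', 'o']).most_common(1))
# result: [('a', 2)]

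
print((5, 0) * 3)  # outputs (5, 0, 5, 0, 5, 0)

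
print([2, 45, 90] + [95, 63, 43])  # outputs [2, 45, 90, 95, 63, 43]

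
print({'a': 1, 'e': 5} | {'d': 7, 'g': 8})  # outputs {'a': 1, 'e': 5, 'd': 7, 'g': 8}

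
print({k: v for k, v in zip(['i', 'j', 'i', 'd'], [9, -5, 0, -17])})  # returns {'i': 0, 'j': -5, 'd': -17}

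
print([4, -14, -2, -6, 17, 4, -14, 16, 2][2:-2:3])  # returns [-2, 4]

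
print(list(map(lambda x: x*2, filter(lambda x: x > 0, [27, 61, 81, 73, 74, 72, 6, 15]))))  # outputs [54, 122, 162, 146, 148, 144, 12, 30]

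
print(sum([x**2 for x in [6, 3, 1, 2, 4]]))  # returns 66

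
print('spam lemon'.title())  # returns Spam Lemon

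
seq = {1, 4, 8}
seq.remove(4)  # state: {1, 8}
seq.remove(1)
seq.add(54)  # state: {8, 54}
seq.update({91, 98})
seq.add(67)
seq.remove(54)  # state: {8, 67, 91, 98}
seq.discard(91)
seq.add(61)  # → {8, 61, 67, 98}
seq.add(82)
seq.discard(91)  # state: {8, 61, 67, 82, 98}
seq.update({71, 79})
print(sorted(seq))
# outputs [8, 61, 67, 71, 79, 82, 98]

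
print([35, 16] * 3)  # [35, 16, 35, 16, 35, 16]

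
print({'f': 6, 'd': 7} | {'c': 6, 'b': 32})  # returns {'f': 6, 'd': 7, 'c': 6, 'b': 32}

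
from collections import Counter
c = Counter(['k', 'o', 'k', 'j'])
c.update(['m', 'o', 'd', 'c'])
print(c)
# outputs Counter({'k': 2, 'o': 2, 'j': 1, 'm': 1, 'd': 1, 'c': 1})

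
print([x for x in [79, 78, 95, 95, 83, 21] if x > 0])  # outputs [79, 78, 95, 95, 83, 21]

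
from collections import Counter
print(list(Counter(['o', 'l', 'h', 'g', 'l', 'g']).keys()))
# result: ['o', 'l', 'h', 'g']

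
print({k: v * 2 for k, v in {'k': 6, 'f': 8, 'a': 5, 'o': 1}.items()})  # {'k': 12, 'f': 16, 'a': 10, 'o': 2}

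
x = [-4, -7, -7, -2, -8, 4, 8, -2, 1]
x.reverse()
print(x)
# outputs [1, -2, 8, 4, -8, -2, -7, -7, -4]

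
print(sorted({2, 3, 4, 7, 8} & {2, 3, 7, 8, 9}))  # [2, 3, 7, 8]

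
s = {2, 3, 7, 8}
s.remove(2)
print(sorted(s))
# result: [3, 7, 8]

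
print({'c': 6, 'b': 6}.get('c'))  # 6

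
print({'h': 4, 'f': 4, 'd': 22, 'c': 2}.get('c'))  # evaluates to 2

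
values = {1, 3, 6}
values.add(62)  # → {1, 3, 6, 62}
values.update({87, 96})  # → {1, 3, 6, 62, 87, 96}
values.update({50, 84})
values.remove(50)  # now {1, 3, 6, 62, 84, 87, 96}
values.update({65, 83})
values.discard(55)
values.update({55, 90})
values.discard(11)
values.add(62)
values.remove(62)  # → {1, 3, 6, 55, 65, 83, 84, 87, 90, 96}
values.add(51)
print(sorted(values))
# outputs [1, 3, 6, 51, 55, 65, 83, 84, 87, 90, 96]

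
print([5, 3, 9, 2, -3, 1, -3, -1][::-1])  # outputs [-1, -3, 1, -3, 2, 9, 3, 5]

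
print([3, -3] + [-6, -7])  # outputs [3, -3, -6, -7]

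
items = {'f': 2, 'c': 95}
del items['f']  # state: {'c': 95}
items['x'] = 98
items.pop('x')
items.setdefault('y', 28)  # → 28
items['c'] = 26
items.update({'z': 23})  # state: {'c': 26, 'y': 28, 'z': 23}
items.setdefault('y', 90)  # 28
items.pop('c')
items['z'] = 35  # {'y': 28, 'z': 35}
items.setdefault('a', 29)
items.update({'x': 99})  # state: {'y': 28, 'z': 35, 'a': 29, 'x': 99}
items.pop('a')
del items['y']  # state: {'z': 35, 'x': 99}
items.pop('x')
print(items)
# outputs {'z': 35}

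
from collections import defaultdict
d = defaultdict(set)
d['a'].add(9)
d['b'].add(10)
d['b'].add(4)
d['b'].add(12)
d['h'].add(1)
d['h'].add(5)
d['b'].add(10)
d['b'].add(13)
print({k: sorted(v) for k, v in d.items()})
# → {'a': [9], 'b': [4, 10, 12, 13], 'h': [1, 5]}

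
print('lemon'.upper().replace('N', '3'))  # LEMO3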